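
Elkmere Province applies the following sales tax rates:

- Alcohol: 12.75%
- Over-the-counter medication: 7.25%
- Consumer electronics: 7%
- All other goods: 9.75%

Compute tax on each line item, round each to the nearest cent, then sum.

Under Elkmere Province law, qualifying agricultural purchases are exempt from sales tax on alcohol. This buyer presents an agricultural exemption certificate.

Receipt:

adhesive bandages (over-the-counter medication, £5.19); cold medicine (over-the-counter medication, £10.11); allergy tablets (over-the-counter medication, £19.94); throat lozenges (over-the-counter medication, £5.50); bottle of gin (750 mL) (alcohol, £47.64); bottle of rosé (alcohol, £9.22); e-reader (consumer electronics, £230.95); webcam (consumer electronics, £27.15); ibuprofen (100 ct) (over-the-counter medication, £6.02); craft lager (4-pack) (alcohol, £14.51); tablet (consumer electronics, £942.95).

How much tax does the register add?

Adhesive bandages £5.19: over-the-counter medication → 7.25% → £0.38
Cold medicine £10.11: over-the-counter medication → 7.25% → £0.73
Allergy tablets £19.94: over-the-counter medication → 7.25% → £1.45
Throat lozenges £5.50: over-the-counter medication → 7.25% → £0.40
Bottle of gin (750 mL) £47.64: alcohol, buyer-exempt → 0% → £0.00
Bottle of rosé £9.22: alcohol, buyer-exempt → 0% → £0.00
E-reader £230.95: consumer electronics → 7% → £16.17
Webcam £27.15: consumer electronics → 7% → £1.90
Ibuprofen (100 ct) £6.02: over-the-counter medication → 7.25% → £0.44
Craft lager (4-pack) £14.51: alcohol, buyer-exempt → 0% → £0.00
Tablet £942.95: consumer electronics → 7% → £66.01
Total tax = £0.38 + £0.73 + £1.45 + £0.40 + £16.17 + £1.90 + £0.44 + £66.01 = £87.48

£87.48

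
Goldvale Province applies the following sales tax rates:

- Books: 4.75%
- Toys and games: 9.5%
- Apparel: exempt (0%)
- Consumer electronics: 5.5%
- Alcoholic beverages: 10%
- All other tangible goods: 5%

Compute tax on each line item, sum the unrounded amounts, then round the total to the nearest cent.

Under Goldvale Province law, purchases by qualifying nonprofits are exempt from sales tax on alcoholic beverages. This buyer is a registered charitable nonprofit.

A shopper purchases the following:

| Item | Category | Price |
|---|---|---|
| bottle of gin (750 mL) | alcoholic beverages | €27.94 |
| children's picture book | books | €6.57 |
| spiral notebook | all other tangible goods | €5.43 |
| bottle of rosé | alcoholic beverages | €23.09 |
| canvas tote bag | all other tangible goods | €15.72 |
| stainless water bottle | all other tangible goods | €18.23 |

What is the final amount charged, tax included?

€99.26

Bottle of gin (750 mL) €27.94: alcoholic beverages, buyer-exempt → 0% → €0.00
Children's picture book €6.57: books → 4.75% → €0.312075
Spiral notebook €5.43: all other tangible goods → 5% → €0.2715
Bottle of rosé €23.09: alcoholic beverages, buyer-exempt → 0% → €0.00
Canvas tote bag €15.72: all other tangible goods → 5% → €0.786
Stainless water bottle €18.23: all other tangible goods → 5% → €0.9115
Subtotal = €96.98; unrounded tax = €2.281075 → €2.28; total due = €99.26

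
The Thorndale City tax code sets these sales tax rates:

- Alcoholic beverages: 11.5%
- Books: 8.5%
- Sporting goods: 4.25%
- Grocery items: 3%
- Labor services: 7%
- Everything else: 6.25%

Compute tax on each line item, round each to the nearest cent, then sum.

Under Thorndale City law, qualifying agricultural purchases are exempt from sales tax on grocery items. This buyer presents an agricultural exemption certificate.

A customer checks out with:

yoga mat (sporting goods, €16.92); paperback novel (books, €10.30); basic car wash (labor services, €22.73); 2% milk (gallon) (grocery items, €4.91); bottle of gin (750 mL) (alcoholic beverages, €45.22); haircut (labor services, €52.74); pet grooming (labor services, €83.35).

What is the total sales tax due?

€17.91

Yoga mat €16.92: sporting goods → 4.25% → €0.72
Paperback novel €10.30: books → 8.5% → €0.88
Basic car wash €22.73: labor services → 7% → €1.59
2% milk (gallon) €4.91: grocery items, buyer-exempt → 0% → €0.00
Bottle of gin (750 mL) €45.22: alcoholic beverages → 11.5% → €5.20
Haircut €52.74: labor services → 7% → €3.69
Pet grooming €83.35: labor services → 7% → €5.83
Total tax = €0.72 + €0.88 + €1.59 + €5.20 + €3.69 + €5.83 = €17.91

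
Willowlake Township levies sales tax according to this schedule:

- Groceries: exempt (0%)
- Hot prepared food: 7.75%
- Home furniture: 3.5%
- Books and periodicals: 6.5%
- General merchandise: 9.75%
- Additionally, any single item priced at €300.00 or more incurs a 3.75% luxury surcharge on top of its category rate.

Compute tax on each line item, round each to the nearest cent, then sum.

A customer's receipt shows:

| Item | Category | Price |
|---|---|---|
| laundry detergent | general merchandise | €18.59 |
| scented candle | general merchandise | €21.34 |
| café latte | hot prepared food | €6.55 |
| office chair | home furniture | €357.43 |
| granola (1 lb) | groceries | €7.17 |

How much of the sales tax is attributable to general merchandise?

Laundry detergent €18.59: general merchandise → 9.75% → €1.81
Scented candle €21.34: general merchandise → 9.75% → €2.08
Tax on general merchandise = €1.81 + €2.08 = €3.89

€3.89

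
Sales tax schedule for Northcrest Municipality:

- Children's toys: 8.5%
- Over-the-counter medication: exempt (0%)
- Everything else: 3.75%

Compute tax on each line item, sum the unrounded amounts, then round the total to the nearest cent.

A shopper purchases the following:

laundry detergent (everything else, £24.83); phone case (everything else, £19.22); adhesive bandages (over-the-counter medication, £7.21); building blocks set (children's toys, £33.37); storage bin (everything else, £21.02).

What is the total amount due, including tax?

£110.93

Laundry detergent £24.83: everything else → 3.75% → £0.931125
Phone case £19.22: everything else → 3.75% → £0.72075
Adhesive bandages £7.21: over-the-counter medication → 0% → £0.00
Building blocks set £33.37: children's toys → 8.5% → £2.83645
Storage bin £21.02: everything else → 3.75% → £0.78825
Subtotal = £105.65; unrounded tax = £5.276575 → £5.28; total due = £110.93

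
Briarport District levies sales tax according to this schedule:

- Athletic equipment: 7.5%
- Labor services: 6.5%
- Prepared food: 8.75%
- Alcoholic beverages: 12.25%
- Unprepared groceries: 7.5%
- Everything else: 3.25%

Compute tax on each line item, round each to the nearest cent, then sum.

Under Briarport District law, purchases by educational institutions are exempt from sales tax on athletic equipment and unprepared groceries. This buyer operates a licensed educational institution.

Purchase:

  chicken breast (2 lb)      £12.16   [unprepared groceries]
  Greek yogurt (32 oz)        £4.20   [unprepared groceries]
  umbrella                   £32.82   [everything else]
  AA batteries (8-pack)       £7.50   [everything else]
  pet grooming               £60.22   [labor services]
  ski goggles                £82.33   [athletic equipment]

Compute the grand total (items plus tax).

£204.45

Chicken breast (2 lb) £12.16: unprepared groceries, buyer-exempt → 0% → £0.00
Greek yogurt (32 oz) £4.20: unprepared groceries, buyer-exempt → 0% → £0.00
Umbrella £32.82: everything else → 3.25% → £1.07
AA batteries (8-pack) £7.50: everything else → 3.25% → £0.24
Pet grooming £60.22: labor services → 6.5% → £3.91
Ski goggles £82.33: athletic equipment, buyer-exempt → 0% → £0.00
Subtotal = £199.23; tax = £5.22; total due = £204.45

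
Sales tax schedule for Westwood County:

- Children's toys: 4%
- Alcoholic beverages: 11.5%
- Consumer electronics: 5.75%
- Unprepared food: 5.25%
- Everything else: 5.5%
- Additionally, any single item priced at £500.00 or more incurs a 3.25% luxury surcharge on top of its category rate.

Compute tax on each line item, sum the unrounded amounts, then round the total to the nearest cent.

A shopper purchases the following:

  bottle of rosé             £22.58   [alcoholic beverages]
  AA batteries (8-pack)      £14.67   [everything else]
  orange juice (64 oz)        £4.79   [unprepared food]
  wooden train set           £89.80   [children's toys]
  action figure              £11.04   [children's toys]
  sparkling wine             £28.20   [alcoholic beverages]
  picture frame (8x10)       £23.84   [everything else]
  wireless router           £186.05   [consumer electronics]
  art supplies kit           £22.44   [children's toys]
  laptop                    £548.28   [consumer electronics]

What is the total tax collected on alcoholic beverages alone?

£5.84

Bottle of rosé £22.58: alcoholic beverages → 11.5% → £2.5967
Sparkling wine £28.20: alcoholic beverages → 11.5% → £3.243
Tax on alcoholic beverages: unrounded sum = £5.8397 → £5.84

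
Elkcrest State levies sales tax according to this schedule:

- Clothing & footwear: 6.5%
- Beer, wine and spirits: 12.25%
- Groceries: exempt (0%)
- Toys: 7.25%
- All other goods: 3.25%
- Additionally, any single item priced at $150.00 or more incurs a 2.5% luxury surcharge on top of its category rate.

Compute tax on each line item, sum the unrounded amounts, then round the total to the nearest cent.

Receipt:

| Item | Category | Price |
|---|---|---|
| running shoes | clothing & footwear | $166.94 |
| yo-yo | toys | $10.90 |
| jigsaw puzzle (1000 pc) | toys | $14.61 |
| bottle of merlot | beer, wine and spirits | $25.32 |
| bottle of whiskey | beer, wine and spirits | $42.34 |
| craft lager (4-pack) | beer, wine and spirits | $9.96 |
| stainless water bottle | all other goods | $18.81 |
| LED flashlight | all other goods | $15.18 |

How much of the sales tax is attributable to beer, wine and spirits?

Bottle of merlot $25.32: beer, wine and spirits → 12.25% → $3.1017
Bottle of whiskey $42.34: beer, wine and spirits → 12.25% → $5.18665
Craft lager (4-pack) $9.96: beer, wine and spirits → 12.25% → $1.2201
Tax on beer, wine and spirits: unrounded sum = $9.50845 → $9.51

$9.51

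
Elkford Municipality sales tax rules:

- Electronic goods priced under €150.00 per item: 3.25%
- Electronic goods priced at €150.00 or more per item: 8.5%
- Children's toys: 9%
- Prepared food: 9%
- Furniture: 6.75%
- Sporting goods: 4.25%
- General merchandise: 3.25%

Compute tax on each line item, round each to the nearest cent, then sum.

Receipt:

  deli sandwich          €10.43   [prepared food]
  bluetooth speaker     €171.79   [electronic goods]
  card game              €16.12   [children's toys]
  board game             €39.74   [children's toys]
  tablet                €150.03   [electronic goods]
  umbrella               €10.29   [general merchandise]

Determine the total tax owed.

€33.65

Deli sandwich €10.43: prepared food → 9% → €0.94
Bluetooth speaker €171.79: electronic goods, €150.00 or more → 8.5% → €14.60
Card game €16.12: children's toys → 9% → €1.45
Board game €39.74: children's toys → 9% → €3.58
Tablet €150.03: electronic goods, €150.00 or more → 8.5% → €12.75
Umbrella €10.29: general merchandise → 3.25% → €0.33
Total tax = €0.94 + €14.60 + €1.45 + €3.58 + €12.75 + €0.33 = €33.65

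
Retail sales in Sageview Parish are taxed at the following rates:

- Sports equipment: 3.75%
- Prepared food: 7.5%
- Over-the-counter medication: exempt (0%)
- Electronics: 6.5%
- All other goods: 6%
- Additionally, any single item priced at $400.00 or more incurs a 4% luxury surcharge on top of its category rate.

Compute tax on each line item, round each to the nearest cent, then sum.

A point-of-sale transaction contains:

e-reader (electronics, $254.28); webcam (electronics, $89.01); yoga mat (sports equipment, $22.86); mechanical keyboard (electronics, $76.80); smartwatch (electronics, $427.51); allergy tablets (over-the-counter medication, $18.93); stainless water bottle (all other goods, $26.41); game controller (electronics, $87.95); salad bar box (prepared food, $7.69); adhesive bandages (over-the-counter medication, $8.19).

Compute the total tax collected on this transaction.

$80.94

E-reader $254.28: electronics → 6.5% → $16.53
Webcam $89.01: electronics → 6.5% → $5.79
Yoga mat $22.86: sports equipment → 3.75% → $0.86
Mechanical keyboard $76.80: electronics → 6.5% → $4.99
Smartwatch $427.51: electronics → 6.5% + 4% surcharge = 10.5% → $44.89
Allergy tablets $18.93: over-the-counter medication → 0% → $0.00
Stainless water bottle $26.41: all other goods → 6% → $1.58
Game controller $87.95: electronics → 6.5% → $5.72
Salad bar box $7.69: prepared food → 7.5% → $0.58
Adhesive bandages $8.19: over-the-counter medication → 0% → $0.00
Total tax = $16.53 + $5.79 + $0.86 + $4.99 + $44.89 + $1.58 + $5.72 + $0.58 = $80.94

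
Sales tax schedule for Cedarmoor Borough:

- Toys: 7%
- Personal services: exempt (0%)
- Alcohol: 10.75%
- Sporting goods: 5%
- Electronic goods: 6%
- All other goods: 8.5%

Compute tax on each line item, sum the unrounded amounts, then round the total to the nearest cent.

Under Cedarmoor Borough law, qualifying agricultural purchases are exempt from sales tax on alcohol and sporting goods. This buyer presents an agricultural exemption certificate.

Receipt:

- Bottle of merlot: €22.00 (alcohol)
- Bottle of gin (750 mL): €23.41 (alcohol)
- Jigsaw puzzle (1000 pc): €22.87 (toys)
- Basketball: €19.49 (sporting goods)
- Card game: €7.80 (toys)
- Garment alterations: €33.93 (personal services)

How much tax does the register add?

€2.15

Bottle of merlot €22.00: alcohol, buyer-exempt → 0% → €0.00
Bottle of gin (750 mL) €23.41: alcohol, buyer-exempt → 0% → €0.00
Jigsaw puzzle (1000 pc) €22.87: toys → 7% → €1.6009
Basketball €19.49: sporting goods, buyer-exempt → 0% → €0.00
Card game €7.80: toys → 7% → €0.546
Garment alterations €33.93: personal services → 0% → €0.00
Unrounded tax sum = €2.1469 → €2.15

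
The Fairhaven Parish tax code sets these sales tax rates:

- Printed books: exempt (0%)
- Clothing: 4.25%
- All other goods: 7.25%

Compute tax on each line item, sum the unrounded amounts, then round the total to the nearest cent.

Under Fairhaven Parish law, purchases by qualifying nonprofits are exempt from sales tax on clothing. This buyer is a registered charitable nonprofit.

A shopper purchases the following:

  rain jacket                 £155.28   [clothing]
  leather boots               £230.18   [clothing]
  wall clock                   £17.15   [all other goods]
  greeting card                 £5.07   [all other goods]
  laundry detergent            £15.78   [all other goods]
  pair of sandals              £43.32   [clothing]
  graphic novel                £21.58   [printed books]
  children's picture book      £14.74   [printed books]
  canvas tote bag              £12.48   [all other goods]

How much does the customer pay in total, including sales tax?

Rain jacket £155.28: clothing, buyer-exempt → 0% → £0.00
Leather boots £230.18: clothing, buyer-exempt → 0% → £0.00
Wall clock £17.15: all other goods → 7.25% → £1.243375
Greeting card £5.07: all other goods → 7.25% → £0.367575
Laundry detergent £15.78: all other goods → 7.25% → £1.14405
Pair of sandals £43.32: clothing, buyer-exempt → 0% → £0.00
Graphic novel £21.58: printed books → 0% → £0.00
Children's picture book £14.74: printed books → 0% → £0.00
Canvas tote bag £12.48: all other goods → 7.25% → £0.9048
Subtotal = £515.58; unrounded tax = £3.6598 → £3.66; total due = £519.24

£519.24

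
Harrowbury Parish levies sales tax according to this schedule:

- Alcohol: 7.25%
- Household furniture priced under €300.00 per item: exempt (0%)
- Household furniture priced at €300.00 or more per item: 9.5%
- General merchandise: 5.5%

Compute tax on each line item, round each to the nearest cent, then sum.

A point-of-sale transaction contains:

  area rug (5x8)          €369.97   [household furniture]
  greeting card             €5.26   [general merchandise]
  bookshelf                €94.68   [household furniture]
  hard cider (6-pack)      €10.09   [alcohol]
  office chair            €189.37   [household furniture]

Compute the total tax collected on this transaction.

€36.17

Area rug (5x8) €369.97: household furniture, €300.00 or more → 9.5% → €35.15
Greeting card €5.26: general merchandise → 5.5% → €0.29
Bookshelf €94.68: household furniture, under €300.00 → 0% → €0.00
Hard cider (6-pack) €10.09: alcohol → 7.25% → €0.73
Office chair €189.37: household furniture, under €300.00 → 0% → €0.00
Total tax = €35.15 + €0.29 + €0.73 = €36.17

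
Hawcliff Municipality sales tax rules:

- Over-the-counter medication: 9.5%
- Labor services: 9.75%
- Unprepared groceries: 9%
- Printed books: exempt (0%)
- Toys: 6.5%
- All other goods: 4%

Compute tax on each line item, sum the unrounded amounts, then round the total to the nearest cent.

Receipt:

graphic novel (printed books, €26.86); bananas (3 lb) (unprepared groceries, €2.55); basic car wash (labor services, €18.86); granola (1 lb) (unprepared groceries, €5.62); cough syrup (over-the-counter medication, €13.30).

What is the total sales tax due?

Graphic novel €26.86: printed books → 0% → €0.00
Bananas (3 lb) €2.55: unprepared groceries → 9% → €0.2295
Basic car wash €18.86: labor services → 9.75% → €1.83885
Granola (1 lb) €5.62: unprepared groceries → 9% → €0.5058
Cough syrup €13.30: over-the-counter medication → 9.5% → €1.2635
Unrounded tax sum = €3.83765 → €3.84

€3.84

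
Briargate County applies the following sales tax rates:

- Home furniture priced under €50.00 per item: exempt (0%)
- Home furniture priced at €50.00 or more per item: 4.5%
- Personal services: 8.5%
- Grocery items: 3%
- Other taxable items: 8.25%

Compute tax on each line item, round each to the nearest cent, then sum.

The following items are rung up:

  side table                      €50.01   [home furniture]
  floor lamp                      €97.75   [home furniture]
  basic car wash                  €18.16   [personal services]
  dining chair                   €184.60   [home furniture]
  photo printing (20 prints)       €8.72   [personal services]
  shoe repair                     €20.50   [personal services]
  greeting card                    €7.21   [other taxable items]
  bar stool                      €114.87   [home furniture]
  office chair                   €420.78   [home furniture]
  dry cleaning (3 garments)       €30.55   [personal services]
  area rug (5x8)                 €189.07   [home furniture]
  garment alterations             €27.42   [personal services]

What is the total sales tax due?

€57.12

Side table €50.01: home furniture, €50.00 or more → 4.5% → €2.25
Floor lamp €97.75: home furniture, €50.00 or more → 4.5% → €4.40
Basic car wash €18.16: personal services → 8.5% → €1.54
Dining chair €184.60: home furniture, €50.00 or more → 4.5% → €8.31
Photo printing (20 prints) €8.72: personal services → 8.5% → €0.74
Shoe repair €20.50: personal services → 8.5% → €1.74
Greeting card €7.21: other taxable items → 8.25% → €0.59
Bar stool €114.87: home furniture, €50.00 or more → 4.5% → €5.17
Office chair €420.78: home furniture, €50.00 or more → 4.5% → €18.94
Dry cleaning (3 garments) €30.55: personal services → 8.5% → €2.60
Area rug (5x8) €189.07: home furniture, €50.00 or more → 4.5% → €8.51
Garment alterations €27.42: personal services → 8.5% → €2.33
Total tax = €2.25 + €4.40 + €1.54 + €8.31 + €0.74 + €1.74 + €0.59 + €5.17 + €18.94 + €2.60 + €8.51 + €2.33 = €57.12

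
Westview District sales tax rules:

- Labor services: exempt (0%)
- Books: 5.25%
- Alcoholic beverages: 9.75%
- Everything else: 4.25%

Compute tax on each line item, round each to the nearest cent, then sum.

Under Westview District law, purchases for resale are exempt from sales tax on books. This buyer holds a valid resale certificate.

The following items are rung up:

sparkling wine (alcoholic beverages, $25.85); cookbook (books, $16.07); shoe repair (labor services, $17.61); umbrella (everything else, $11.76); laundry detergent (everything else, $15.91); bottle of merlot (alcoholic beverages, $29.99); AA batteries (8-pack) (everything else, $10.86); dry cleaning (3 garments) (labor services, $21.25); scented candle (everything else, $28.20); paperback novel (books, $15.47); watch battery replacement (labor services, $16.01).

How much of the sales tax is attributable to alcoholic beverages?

$5.44

Sparkling wine $25.85: alcoholic beverages → 9.75% → $2.52
Bottle of merlot $29.99: alcoholic beverages → 9.75% → $2.92
Tax on alcoholic beverages = $2.52 + $2.92 = $5.44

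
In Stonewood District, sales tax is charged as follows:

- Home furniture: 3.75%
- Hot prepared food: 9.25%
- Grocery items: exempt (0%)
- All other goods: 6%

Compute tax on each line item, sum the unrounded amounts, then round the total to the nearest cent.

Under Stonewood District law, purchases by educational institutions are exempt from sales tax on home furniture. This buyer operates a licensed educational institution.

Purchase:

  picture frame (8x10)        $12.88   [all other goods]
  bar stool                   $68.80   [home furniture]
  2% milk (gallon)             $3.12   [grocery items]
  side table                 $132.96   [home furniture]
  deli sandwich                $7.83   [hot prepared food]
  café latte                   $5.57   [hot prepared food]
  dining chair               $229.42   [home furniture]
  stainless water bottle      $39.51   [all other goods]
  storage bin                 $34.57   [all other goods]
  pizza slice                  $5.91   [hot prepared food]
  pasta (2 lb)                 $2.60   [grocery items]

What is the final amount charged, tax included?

Picture frame (8x10) $12.88: all other goods → 6% → $0.7728
Bar stool $68.80: home furniture, buyer-exempt → 0% → $0.00
2% milk (gallon) $3.12: grocery items → 0% → $0.00
Side table $132.96: home furniture, buyer-exempt → 0% → $0.00
Deli sandwich $7.83: hot prepared food → 9.25% → $0.724275
Café latte $5.57: hot prepared food → 9.25% → $0.515225
Dining chair $229.42: home furniture, buyer-exempt → 0% → $0.00
Stainless water bottle $39.51: all other goods → 6% → $2.3706
Storage bin $34.57: all other goods → 6% → $2.0742
Pizza slice $5.91: hot prepared food → 9.25% → $0.546675
Pasta (2 lb) $2.60: grocery items → 0% → $0.00
Subtotal = $543.17; unrounded tax = $7.003775 → $7.00; total due = $550.17

$550.17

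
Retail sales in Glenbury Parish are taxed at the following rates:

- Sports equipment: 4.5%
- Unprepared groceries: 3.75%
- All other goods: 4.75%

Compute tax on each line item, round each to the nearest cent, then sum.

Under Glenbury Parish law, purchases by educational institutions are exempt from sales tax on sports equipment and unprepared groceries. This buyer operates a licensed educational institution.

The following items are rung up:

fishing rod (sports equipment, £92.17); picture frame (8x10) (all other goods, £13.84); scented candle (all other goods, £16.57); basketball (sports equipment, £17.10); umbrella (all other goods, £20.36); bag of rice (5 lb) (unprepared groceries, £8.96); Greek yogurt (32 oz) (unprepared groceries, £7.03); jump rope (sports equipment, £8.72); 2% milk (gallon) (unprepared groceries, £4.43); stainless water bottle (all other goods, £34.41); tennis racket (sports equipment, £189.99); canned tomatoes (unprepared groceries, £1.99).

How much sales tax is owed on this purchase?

£4.05

Fishing rod £92.17: sports equipment, buyer-exempt → 0% → £0.00
Picture frame (8x10) £13.84: all other goods → 4.75% → £0.66
Scented candle £16.57: all other goods → 4.75% → £0.79
Basketball £17.10: sports equipment, buyer-exempt → 0% → £0.00
Umbrella £20.36: all other goods → 4.75% → £0.97
Bag of rice (5 lb) £8.96: unprepared groceries, buyer-exempt → 0% → £0.00
Greek yogurt (32 oz) £7.03: unprepared groceries, buyer-exempt → 0% → £0.00
Jump rope £8.72: sports equipment, buyer-exempt → 0% → £0.00
2% milk (gallon) £4.43: unprepared groceries, buyer-exempt → 0% → £0.00
Stainless water bottle £34.41: all other goods → 4.75% → £1.63
Tennis racket £189.99: sports equipment, buyer-exempt → 0% → £0.00
Canned tomatoes £1.99: unprepared groceries, buyer-exempt → 0% → £0.00
Total tax = £0.66 + £0.79 + £0.97 + £1.63 = £4.05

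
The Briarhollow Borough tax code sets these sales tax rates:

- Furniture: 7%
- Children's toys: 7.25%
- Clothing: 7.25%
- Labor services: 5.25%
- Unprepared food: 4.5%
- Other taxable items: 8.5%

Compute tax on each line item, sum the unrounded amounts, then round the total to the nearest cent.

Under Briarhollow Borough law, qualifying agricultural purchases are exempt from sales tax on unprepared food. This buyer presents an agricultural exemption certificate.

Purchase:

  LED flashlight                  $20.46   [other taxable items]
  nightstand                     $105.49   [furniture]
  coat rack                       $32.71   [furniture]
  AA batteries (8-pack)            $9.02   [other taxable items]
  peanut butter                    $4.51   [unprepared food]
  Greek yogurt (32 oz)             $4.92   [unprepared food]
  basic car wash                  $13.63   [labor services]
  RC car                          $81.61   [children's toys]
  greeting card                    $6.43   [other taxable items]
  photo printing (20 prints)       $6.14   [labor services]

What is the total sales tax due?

$19.68

LED flashlight $20.46: other taxable items → 8.5% → $1.7391
Nightstand $105.49: furniture → 7% → $7.3843
Coat rack $32.71: furniture → 7% → $2.2897
AA batteries (8-pack) $9.02: other taxable items → 8.5% → $0.7667
Peanut butter $4.51: unprepared food, buyer-exempt → 0% → $0.00
Greek yogurt (32 oz) $4.92: unprepared food, buyer-exempt → 0% → $0.00
Basic car wash $13.63: labor services → 5.25% → $0.715575
RC car $81.61: children's toys → 7.25% → $5.916725
Greeting card $6.43: other taxable items → 8.5% → $0.54655
Photo printing (20 prints) $6.14: labor services → 5.25% → $0.32235
Unrounded tax sum = $19.681 → $19.68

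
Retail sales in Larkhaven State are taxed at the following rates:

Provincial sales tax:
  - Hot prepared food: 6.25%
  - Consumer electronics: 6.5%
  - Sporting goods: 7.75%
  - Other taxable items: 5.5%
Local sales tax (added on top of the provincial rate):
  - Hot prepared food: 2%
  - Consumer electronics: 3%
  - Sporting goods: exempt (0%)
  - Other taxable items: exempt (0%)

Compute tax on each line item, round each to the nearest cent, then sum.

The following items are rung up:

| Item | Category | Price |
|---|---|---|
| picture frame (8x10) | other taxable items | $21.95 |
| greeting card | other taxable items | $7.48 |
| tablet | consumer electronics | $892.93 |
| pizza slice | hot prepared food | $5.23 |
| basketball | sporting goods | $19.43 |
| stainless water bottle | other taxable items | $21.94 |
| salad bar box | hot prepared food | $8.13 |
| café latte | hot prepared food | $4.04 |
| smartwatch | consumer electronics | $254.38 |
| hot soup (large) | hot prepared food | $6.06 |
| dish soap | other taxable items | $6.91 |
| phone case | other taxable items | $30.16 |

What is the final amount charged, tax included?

$1395.95

Picture frame (8x10) $21.95: other taxable items → 5.5% + 0% local = 5.5% → $1.21
Greeting card $7.48: other taxable items → 5.5% + 0% local = 5.5% → $0.41
Tablet $892.93: consumer electronics → 6.5% + 3% local = 9.5% → $84.83
Pizza slice $5.23: hot prepared food → 6.25% + 2% local = 8.25% → $0.43
Basketball $19.43: sporting goods → 7.75% + 0% local = 7.75% → $1.51
Stainless water bottle $21.94: other taxable items → 5.5% + 0% local = 5.5% → $1.21
Salad bar box $8.13: hot prepared food → 6.25% + 2% local = 8.25% → $0.67
Café latte $4.04: hot prepared food → 6.25% + 2% local = 8.25% → $0.33
Smartwatch $254.38: consumer electronics → 6.5% + 3% local = 9.5% → $24.17
Hot soup (large) $6.06: hot prepared food → 6.25% + 2% local = 8.25% → $0.50
Dish soap $6.91: other taxable items → 5.5% + 0% local = 5.5% → $0.38
Phone case $30.16: other taxable items → 5.5% + 0% local = 5.5% → $1.66
Subtotal = $1278.64; tax = $117.31; total due = $1395.95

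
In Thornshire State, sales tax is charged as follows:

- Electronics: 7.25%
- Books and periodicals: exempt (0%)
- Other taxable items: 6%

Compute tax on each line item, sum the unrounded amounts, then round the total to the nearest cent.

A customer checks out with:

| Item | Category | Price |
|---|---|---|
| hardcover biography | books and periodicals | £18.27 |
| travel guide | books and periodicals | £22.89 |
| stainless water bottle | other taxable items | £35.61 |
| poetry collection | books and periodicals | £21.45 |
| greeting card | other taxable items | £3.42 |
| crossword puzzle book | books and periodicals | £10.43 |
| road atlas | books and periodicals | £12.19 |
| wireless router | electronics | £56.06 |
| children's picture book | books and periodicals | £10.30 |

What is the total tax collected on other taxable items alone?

£2.34

Stainless water bottle £35.61: other taxable items → 6% → £2.1366
Greeting card £3.42: other taxable items → 6% → £0.2052
Tax on other taxable items: unrounded sum = £2.3418 → £2.34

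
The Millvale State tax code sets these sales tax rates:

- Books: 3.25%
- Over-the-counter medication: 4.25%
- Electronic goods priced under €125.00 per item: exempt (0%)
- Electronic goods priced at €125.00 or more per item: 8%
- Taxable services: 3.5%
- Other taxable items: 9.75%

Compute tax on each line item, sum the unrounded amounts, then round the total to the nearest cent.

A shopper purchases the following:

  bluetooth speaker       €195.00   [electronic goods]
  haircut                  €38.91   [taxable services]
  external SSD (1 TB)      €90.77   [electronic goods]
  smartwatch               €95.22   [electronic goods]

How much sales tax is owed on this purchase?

€16.96

Bluetooth speaker €195.00: electronic goods, €125.00 or more → 8% → €15.60
Haircut €38.91: taxable services → 3.5% → €1.36185
External SSD (1 TB) €90.77: electronic goods, under €125.00 → 0% → €0.00
Smartwatch €95.22: electronic goods, under €125.00 → 0% → €0.00
Unrounded tax sum = €16.96185 → €16.96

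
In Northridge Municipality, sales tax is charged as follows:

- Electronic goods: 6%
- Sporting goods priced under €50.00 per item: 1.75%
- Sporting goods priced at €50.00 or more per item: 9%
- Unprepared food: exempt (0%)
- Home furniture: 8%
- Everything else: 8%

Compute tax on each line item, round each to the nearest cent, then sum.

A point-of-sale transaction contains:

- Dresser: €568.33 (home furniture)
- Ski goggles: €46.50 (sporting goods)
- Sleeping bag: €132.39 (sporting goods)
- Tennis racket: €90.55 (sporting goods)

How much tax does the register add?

€66.35

Dresser €568.33: home furniture → 8% → €45.47
Ski goggles €46.50: sporting goods, under €50.00 → 1.75% → €0.81
Sleeping bag €132.39: sporting goods, €50.00 or more → 9% → €11.92
Tennis racket €90.55: sporting goods, €50.00 or more → 9% → €8.15
Total tax = €45.47 + €0.81 + €11.92 + €8.15 = €66.35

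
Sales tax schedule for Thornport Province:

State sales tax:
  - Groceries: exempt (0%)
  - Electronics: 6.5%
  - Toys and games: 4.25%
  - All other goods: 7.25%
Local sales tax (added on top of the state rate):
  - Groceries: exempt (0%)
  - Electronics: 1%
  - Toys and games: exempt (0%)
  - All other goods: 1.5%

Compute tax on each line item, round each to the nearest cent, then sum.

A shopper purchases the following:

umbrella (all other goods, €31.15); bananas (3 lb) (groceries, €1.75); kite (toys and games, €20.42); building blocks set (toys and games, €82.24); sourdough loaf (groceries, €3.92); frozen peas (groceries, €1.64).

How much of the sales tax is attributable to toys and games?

€4.37

Kite €20.42: toys and games → 4.25% + 0% local = 4.25% → €0.87
Building blocks set €82.24: toys and games → 4.25% + 0% local = 4.25% → €3.50
Tax on toys and games = €0.87 + €3.50 = €4.37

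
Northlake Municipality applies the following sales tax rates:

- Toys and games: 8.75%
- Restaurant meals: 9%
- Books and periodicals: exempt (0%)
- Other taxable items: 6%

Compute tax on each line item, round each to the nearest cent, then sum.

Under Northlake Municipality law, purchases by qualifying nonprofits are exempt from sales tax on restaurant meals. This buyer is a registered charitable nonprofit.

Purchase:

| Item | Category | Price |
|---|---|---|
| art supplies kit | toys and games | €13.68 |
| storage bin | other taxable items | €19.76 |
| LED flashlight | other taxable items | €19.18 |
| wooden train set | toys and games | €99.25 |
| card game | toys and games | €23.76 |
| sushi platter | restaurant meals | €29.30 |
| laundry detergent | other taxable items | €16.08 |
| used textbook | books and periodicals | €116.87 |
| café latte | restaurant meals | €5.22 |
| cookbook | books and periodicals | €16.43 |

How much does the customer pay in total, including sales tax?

Art supplies kit €13.68: toys and games → 8.75% → €1.20
Storage bin €19.76: other taxable items → 6% → €1.19
LED flashlight €19.18: other taxable items → 6% → €1.15
Wooden train set €99.25: toys and games → 8.75% → €8.68
Card game €23.76: toys and games → 8.75% → €2.08
Sushi platter €29.30: restaurant meals, buyer-exempt → 0% → €0.00
Laundry detergent €16.08: other taxable items → 6% → €0.96
Used textbook €116.87: books and periodicals → 0% → €0.00
Café latte €5.22: restaurant meals, buyer-exempt → 0% → €0.00
Cookbook €16.43: books and periodicals → 0% → €0.00
Subtotal = €359.53; tax = €15.26; total due = €374.79

€374.79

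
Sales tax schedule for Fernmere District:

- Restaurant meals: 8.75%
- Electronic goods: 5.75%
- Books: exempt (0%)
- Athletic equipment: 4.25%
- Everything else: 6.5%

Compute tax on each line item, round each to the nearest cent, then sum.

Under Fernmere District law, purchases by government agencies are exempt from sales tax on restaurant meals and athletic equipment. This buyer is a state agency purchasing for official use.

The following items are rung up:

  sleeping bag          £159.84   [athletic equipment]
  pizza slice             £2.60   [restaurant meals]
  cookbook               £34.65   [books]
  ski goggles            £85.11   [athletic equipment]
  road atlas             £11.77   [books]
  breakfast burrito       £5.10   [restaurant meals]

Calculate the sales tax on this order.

£0.00

Sleeping bag £159.84: athletic equipment, buyer-exempt → 0% → £0.00
Pizza slice £2.60: restaurant meals, buyer-exempt → 0% → £0.00
Cookbook £34.65: books → 0% → £0.00
Ski goggles £85.11: athletic equipment, buyer-exempt → 0% → £0.00
Road atlas £11.77: books → 0% → £0.00
Breakfast burrito £5.10: restaurant meals, buyer-exempt → 0% → £0.00
Total tax = £0.00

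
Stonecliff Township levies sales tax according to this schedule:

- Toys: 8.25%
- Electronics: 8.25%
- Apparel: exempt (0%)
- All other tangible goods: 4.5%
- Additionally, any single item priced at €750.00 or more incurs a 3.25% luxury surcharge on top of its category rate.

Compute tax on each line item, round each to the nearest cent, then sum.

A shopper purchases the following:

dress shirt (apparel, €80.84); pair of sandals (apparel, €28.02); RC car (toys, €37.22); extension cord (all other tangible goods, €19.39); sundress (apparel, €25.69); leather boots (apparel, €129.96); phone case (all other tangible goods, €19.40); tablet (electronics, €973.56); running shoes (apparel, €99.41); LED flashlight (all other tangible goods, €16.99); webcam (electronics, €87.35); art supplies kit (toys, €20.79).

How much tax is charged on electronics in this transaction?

Tablet €973.56: electronics → 8.25% + 3.25% surcharge = 11.5% → €111.96
Webcam €87.35: electronics → 8.25% → €7.21
Tax on electronics = €111.96 + €7.21 = €119.17

€119.17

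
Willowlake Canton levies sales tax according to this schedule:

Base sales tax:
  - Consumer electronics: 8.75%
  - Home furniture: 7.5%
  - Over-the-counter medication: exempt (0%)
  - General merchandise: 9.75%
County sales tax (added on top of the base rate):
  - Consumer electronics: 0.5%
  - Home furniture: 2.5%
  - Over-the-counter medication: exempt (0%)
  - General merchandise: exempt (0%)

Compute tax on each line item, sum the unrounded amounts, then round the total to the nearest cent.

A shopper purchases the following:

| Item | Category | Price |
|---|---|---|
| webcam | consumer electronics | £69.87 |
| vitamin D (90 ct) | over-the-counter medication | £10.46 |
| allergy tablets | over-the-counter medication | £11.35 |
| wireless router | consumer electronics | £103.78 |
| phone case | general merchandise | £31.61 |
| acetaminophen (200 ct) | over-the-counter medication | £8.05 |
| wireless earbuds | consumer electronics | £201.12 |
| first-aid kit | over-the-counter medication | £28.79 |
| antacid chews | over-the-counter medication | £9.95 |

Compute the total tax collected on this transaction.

Webcam £69.87: consumer electronics → 8.75% + 0.5% county = 9.25% → £6.462975
Vitamin D (90 ct) £10.46: over-the-counter medication → 0% + 0% county = 0% → £0.00
Allergy tablets £11.35: over-the-counter medication → 0% + 0% county = 0% → £0.00
Wireless router £103.78: consumer electronics → 8.75% + 0.5% county = 9.25% → £9.59965
Phone case £31.61: general merchandise → 9.75% + 0% county = 9.75% → £3.081975
Acetaminophen (200 ct) £8.05: over-the-counter medication → 0% + 0% county = 0% → £0.00
Wireless earbuds £201.12: consumer electronics → 8.75% + 0.5% county = 9.25% → £18.6036
First-aid kit £28.79: over-the-counter medication → 0% + 0% county = 0% → £0.00
Antacid chews £9.95: over-the-counter medication → 0% + 0% county = 0% → £0.00
Unrounded tax sum = £37.7482 → £37.75

£37.75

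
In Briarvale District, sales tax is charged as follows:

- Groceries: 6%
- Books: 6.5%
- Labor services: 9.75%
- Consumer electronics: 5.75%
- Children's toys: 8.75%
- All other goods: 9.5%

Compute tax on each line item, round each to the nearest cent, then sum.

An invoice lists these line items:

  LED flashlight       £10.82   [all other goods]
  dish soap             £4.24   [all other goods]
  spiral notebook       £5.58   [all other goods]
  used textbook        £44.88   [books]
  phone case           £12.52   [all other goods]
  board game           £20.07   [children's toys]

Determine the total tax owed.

£7.83

LED flashlight £10.82: all other goods → 9.5% → £1.03
Dish soap £4.24: all other goods → 9.5% → £0.40
Spiral notebook £5.58: all other goods → 9.5% → £0.53
Used textbook £44.88: books → 6.5% → £2.92
Phone case £12.52: all other goods → 9.5% → £1.19
Board game £20.07: children's toys → 8.75% → £1.76
Total tax = £1.03 + £0.40 + £0.53 + £2.92 + £1.19 + £1.76 = £7.83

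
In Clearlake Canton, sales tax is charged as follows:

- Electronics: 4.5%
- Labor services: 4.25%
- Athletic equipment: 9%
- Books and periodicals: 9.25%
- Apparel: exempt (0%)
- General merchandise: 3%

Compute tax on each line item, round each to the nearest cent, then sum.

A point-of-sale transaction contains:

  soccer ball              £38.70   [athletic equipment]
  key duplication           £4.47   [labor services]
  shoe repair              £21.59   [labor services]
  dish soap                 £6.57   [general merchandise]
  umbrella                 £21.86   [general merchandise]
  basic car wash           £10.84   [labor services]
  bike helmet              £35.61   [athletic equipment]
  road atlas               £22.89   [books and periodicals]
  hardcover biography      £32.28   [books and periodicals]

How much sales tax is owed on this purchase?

£14.22

Soccer ball £38.70: athletic equipment → 9% → £3.48
Key duplication £4.47: labor services → 4.25% → £0.19
Shoe repair £21.59: labor services → 4.25% → £0.92
Dish soap £6.57: general merchandise → 3% → £0.20
Umbrella £21.86: general merchandise → 3% → £0.66
Basic car wash £10.84: labor services → 4.25% → £0.46
Bike helmet £35.61: athletic equipment → 9% → £3.20
Road atlas £22.89: books and periodicals → 9.25% → £2.12
Hardcover biography £32.28: books and periodicals → 9.25% → £2.99
Total tax = £3.48 + £0.19 + £0.92 + £0.20 + £0.66 + £0.46 + £3.20 + £2.12 + £2.99 = £14.22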